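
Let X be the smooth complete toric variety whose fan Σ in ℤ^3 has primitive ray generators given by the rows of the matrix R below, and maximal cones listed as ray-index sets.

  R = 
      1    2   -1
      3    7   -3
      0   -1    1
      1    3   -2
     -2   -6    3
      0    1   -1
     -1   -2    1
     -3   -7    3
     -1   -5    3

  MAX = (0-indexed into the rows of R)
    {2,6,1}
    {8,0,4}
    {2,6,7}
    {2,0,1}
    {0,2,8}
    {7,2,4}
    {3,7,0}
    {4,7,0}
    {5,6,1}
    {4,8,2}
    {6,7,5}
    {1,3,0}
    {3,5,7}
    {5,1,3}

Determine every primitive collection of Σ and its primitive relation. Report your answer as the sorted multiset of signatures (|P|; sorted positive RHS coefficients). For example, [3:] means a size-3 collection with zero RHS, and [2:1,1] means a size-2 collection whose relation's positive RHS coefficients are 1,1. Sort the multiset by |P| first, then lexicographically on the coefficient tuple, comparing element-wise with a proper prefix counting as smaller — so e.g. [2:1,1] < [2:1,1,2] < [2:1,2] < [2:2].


Σ has 17 primitive collections:

  P={0,6}:  v_{0} + v_{6} = 0  ⟹  sig = [2:]
  P={1,7}:  v_{1} + v_{7} = 0  ⟹  sig = [2:]
  P={2,5}:  v_{2} + v_{5} = 0  ⟹  sig = [2:]
  P={0,5}:  v_{0} + v_{5} = v_{3}  ⟹  sig = [2:1]
  P={2,3}:  v_{2} + v_{3} = v_{0}  ⟹  sig = [2:1]
  P={3,6}:  v_{3} + v_{6} = v_{5}  ⟹  sig = [2:1]
  P={1,4}:  v_{1} + v_{4} = v_{0} + v_{2}  ⟹  sig = [2:1,1]
  P={4,5}:  v_{4} + v_{5} = v_{0} + v_{7}  ⟹  sig = [2:1,1]
  P={4,6}:  v_{4} + v_{6} = v_{2} + v_{7}  ⟹  sig = [2:1,1]
  P={5,8}:  v_{5} + v_{8} = v_{0} + v_{4}  ⟹  sig = [2:1,1]
  P={6,8}:  v_{6} + v_{8} = v_{2} + v_{4}  ⟹  sig = [2:1,1]
  P={3,4}:  v_{3} + v_{4} = 2·v_{0} + v_{7}  ⟹  sig = [2:1,2]
  P={3,8}:  v_{3} + v_{8} = 2·v_{0} + v_{4}  ⟹  sig = [2:1,2]
  P={7,8}:  v_{7} + v_{8} = 2·v_{4}  ⟹  sig = [2:2]
  P={1,8}:  v_{1} + v_{8} = 2·v_{0} + 2·v_{2}  ⟹  sig = [2:2,2]
  P={0,2,4}:  v_{0} + v_{2} + v_{4} = v_{8}  ⟹  sig = [3:1]
  P={0,2,7}:  v_{0} + v_{2} + v_{7} = v_{4}  ⟹  sig = [3:1]

Sorted signature multiset PRS(X):
    |P|=2: 15 collections, coeffs (), (), (), (1), (1), (1), (1,1), (1,1), (1,1), (1,1), (1,1), (1,2), (1,2), (2), (2,2)
    |P|=3: 2 collections, coeffs (1), (1)


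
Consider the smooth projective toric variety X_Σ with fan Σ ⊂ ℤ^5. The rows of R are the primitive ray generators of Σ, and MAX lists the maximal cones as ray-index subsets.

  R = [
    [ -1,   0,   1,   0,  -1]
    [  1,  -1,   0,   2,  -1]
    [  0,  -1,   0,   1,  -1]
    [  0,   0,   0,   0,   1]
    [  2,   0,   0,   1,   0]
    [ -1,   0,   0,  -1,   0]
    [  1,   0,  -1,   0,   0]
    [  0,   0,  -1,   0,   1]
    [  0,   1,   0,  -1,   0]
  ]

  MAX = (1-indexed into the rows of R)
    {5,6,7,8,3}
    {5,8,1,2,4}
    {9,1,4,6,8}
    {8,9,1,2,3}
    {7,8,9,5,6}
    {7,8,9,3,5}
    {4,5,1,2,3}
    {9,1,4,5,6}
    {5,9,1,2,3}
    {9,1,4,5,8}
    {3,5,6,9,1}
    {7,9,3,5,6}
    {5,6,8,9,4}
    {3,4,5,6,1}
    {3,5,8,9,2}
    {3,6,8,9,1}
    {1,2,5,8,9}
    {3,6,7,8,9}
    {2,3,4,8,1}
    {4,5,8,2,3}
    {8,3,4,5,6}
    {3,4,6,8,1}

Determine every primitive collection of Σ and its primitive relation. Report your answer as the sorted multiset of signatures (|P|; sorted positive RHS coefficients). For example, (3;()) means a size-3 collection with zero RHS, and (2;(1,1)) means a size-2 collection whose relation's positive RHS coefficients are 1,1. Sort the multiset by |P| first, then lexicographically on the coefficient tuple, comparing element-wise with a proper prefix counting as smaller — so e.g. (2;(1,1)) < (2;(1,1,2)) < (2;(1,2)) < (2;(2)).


Δ(Σ) — 9 vertices, 9 min non-faces:

  P={2,6}:  v_{2} + v_{6} = v_{3}  ⟹  sig = (2;(1))
  P={1,7}:  v_{1} + v_{7} = v_{3} + v_{9}  ⟹  sig = (2;(1,1))
  P={4,7}:  v_{4} + v_{7} = v_{5} + v_{6} + v_{8}  ⟹  sig = (2;(1,1,1))
  P={2,7}:  v_{2} + v_{7} = 2·v_{3} + v_{5} + v_{8} + v_{9}  ⟹  sig = (2;(1,1,1,2))
  P={3,4,9}:  v_{3} + v_{4} + v_{9} = 0  ⟹  sig = (3;())
  P={2,4,9}:  v_{2} + v_{4} + v_{9} = v_{1} + v_{5} + v_{8}  ⟹  sig = (3;(1,1,1))
  P={1,5,6,8}:  v_{1} + v_{5} + v_{6} + v_{8} = 0  ⟹  sig = (4;())
  P={1,3,5,8}:  v_{1} + v_{3} + v_{5} + v_{8} = v_{2}  ⟹  sig = (4;(1))
  P={3,5,6,8,9}:  v_{3} + v_{5} + v_{6} + v_{8} + v_{9} = v_{7}  ⟹  sig = (5;(1))

Sorted signature multiset PRS(X):
    (2;(1))
    (2;(1,1))
    (2;(1,1,1))
    (2;(1,1,1,2))
    (3;())
    (3;(1,1,1))
    (4;())
    (4;(1))
    (5;(1))


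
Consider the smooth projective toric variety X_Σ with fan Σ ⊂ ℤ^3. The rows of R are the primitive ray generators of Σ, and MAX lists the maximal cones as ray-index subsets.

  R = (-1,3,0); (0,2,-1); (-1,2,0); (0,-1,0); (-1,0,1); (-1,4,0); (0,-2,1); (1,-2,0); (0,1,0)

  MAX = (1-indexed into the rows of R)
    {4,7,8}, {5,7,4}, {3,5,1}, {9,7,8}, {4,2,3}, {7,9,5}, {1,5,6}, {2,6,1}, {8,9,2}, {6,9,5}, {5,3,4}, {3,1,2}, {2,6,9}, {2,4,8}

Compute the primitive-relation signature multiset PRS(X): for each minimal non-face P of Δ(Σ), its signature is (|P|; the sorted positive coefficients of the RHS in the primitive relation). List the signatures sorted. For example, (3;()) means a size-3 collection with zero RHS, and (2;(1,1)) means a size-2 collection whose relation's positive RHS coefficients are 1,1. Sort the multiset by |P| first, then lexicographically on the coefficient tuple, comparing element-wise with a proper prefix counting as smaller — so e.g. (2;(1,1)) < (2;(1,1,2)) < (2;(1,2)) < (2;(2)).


Primitive collections (15):

  • {2,7}:  v_{2} + v_{7} = 0  ⇒ sig = (2;())
  • {3,8}:  v_{3} + v_{8} = 0  ⇒ sig = (2;())
  • {4,9}:  v_{4} + v_{9} = 0  ⇒ sig = (2;())
  • {1,4}:  v_{1} + v_{4} = v_{3}  ⇒ sig = (2;(1))
  • {1,8}:  v_{1} + v_{8} = v_{9}  ⇒ sig = (2;(1))
  • {1,9}:  v_{1} + v_{9} = v_{6}  ⇒ sig = (2;(1))
  • {2,5}:  v_{2} + v_{5} = v_{3}  ⇒ sig = (2;(1))
  • {3,7}:  v_{3} + v_{7} = v_{5}  ⇒ sig = (2;(1))
  • {3,9}:  v_{3} + v_{9} = v_{1}  ⇒ sig = (2;(1))
  • {4,6}:  v_{4} + v_{6} = v_{1}  ⇒ sig = (2;(1))
  • {5,8}:  v_{5} + v_{8} = v_{7}  ⇒ sig = (2;(1))
  • {1,7}:  v_{1} + v_{7} = v_{5} + v_{9}  ⇒ sig = (2;(1,1))
  • {6,7}:  v_{6} + v_{7} = v_{5} + 2·v_{9}  ⇒ sig = (2;(1,2))
  • {3,6}:  v_{3} + v_{6} = 2·v_{1}  ⇒ sig = (2;(2))
  • {6,8}:  v_{6} + v_{8} = 2·v_{9}  ⇒ sig = (2;(2))

Hence PRS(X_Σ) =
{ (2;()) ×3,  (2;(1)) ×8,  (2;(1,1)),  (2;(1,2)),  (2;(2)) ×2 }


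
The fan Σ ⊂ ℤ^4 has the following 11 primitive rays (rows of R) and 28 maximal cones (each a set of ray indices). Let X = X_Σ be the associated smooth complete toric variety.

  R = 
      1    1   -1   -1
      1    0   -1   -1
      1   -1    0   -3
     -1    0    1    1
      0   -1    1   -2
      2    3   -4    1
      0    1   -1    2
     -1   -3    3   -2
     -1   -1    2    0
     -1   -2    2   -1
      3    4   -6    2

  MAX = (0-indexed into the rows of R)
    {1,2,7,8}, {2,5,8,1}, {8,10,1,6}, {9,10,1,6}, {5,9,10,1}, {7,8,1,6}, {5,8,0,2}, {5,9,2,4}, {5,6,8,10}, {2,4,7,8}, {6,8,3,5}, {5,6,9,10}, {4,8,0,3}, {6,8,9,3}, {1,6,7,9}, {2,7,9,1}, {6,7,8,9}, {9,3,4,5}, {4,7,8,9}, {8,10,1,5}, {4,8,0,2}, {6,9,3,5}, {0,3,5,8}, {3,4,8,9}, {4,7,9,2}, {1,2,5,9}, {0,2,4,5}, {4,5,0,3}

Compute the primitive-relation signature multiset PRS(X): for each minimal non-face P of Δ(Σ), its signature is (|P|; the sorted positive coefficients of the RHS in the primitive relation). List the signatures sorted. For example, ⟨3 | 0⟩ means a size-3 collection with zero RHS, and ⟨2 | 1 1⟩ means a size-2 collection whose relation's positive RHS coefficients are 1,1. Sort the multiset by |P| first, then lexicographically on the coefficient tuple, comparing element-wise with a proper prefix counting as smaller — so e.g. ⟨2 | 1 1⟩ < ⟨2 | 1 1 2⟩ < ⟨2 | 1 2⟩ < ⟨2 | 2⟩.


Σ has 22 primitive collections:

  {1,3}:  v_{1} + v_{3} = 0 ; sig = ⟨2 | 0⟩
  {4,6}:  v_{4} + v_{6} = 0 ; sig = ⟨2 | 0⟩
  {0,9}:  v_{0} + v_{9} = v_{4} ; sig = ⟨2 | 1⟩
  {1,4}:  v_{1} + v_{4} = v_{2} ; sig = ⟨2 | 1⟩
  {2,3}:  v_{2} + v_{3} = v_{4} ; sig = ⟨2 | 1⟩
  {2,6}:  v_{2} + v_{6} = v_{1} ; sig = ⟨2 | 1⟩
  {5,7}:  v_{5} + v_{7} = v_{1} ; sig = ⟨2 | 1⟩
  {0,6}:  v_{0} + v_{6} = v_{5} + v_{8} ; sig = ⟨2 | 1 1⟩
  {0,7}:  v_{0} + v_{7} = v_{2} + v_{8} ; sig = ⟨2 | 1 1⟩
  {3,7}:  v_{3} + v_{7} = v_{8} + v_{9} ; sig = ⟨2 | 1 1⟩
  {3,10}:  v_{3} + v_{10} = v_{5} + v_{6} ; sig = ⟨2 | 1 1⟩
  {4,10}:  v_{4} + v_{10} = v_{1} + v_{5} ; sig = ⟨2 | 1 1⟩
  {0,1}:  v_{0} + v_{1} = v_{2} + v_{5} + v_{8} ; sig = ⟨2 | 1 1 1⟩
  {0,10}:  v_{0} + v_{10} = v_{1} + 2·v_{5} + v_{8} ; sig = ⟨2 | 1 1 2⟩
  {2,10}:  v_{2} + v_{10} = 2·v_{1} + v_{5} ; sig = ⟨2 | 1 2⟩
  {7,10}:  v_{7} + v_{10} = 2·v_{1} + v_{6} ; sig = ⟨2 | 1 2⟩
  {5,8,9}:  v_{5} + v_{8} + v_{9} = 0 ; sig = ⟨3 | 0⟩
  {1,5,6}:  v_{1} + v_{5} + v_{6} = v_{10} ; sig = ⟨3 | 1⟩
  {1,8,9}:  v_{1} + v_{8} + v_{9} = v_{7} ; sig = ⟨3 | 1⟩
  {4,5,8}:  v_{4} + v_{5} + v_{8} = v_{0} ; sig = ⟨3 | 1⟩
  {2,8,9}:  v_{2} + v_{8} + v_{9} = v_{4} + v_{7} ; sig = ⟨3 | 1 1⟩
  {8,9,10}:  v_{8} + v_{9} + v_{10} = v_{1} + v_{6} ; sig = ⟨3 | 1 1⟩

Signatures (|P|; sorted positive RHS coefficients), sorted:
[⟨2 | 0⟩, ⟨2 | 0⟩, ⟨2 | 1⟩, ⟨2 | 1⟩, ⟨2 | 1⟩, ⟨2 | 1⟩, ⟨2 | 1⟩, ⟨2 | 1 1⟩, ⟨2 | 1 1⟩, ⟨2 | 1 1⟩, ⟨2 | 1 1⟩, ⟨2 | 1 1⟩, ⟨2 | 1 1 1⟩, ⟨2 | 1 1 2⟩, ⟨2 | 1 2⟩, ⟨2 | 1 2⟩, ⟨3 | 0⟩, ⟨3 | 1⟩, ⟨3 | 1⟩, ⟨3 | 1⟩, ⟨3 | 1 1⟩, ⟨3 | 1 1⟩]


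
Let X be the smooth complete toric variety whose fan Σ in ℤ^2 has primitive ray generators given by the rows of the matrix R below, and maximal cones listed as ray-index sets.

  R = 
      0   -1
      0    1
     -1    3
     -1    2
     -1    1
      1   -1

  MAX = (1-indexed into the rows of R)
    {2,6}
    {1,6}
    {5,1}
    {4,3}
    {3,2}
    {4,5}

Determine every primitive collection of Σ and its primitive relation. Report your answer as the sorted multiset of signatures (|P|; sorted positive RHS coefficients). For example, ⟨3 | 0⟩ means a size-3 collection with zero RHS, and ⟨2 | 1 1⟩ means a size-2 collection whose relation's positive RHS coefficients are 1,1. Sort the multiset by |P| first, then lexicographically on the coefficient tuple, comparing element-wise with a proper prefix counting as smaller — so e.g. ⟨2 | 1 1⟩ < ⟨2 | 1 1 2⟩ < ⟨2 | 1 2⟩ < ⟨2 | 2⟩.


Primitive collections (9):

  {1,2}:  v_{1} + v_{2} = 0  →  sig = ⟨2 | 0⟩
  {5,6}:  v_{5} + v_{6} = 0  →  sig = ⟨2 | 0⟩
  {1,3}:  v_{1} + v_{3} = v_{4}  →  sig = ⟨2 | 1⟩
  {1,4}:  v_{1} + v_{4} = v_{5}  →  sig = ⟨2 | 1⟩
  {2,4}:  v_{2} + v_{4} = v_{3}  →  sig = ⟨2 | 1⟩
  {2,5}:  v_{2} + v_{5} = v_{4}  →  sig = ⟨2 | 1⟩
  {4,6}:  v_{4} + v_{6} = v_{2}  →  sig = ⟨2 | 1⟩
  {3,5}:  v_{3} + v_{5} = 2·v_{4}  →  sig = ⟨2 | 2⟩
  {3,6}:  v_{3} + v_{6} = 2·v_{2}  →  sig = ⟨2 | 2⟩

Signatures (|P|; sorted positive RHS coefficients), sorted:
    ⟨2 | 0⟩
    ⟨2 | 0⟩
    ⟨2 | 1⟩
    ⟨2 | 1⟩
    ⟨2 | 1⟩
    ⟨2 | 1⟩
    ⟨2 | 1⟩
    ⟨2 | 2⟩
    ⟨2 | 2⟩


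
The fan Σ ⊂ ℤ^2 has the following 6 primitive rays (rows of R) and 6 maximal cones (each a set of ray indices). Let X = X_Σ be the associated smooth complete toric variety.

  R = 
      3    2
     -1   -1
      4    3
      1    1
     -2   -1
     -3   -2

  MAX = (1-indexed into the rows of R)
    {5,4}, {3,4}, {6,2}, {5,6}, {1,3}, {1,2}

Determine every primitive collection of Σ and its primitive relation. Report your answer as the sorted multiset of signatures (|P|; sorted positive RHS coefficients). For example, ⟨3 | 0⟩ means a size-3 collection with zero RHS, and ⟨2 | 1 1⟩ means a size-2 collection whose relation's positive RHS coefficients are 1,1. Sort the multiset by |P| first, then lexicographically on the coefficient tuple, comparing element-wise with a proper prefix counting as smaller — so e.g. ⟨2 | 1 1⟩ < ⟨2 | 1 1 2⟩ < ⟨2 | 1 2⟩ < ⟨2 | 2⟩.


9 minimal non-faces of Δ(Σ) (on 6 rays):

  P = {1,6}:  v_{1} + v_{6} = 0 — sig = ⟨2 | 0⟩
  P = {2,4}:  v_{2} + v_{4} = 0 — sig = ⟨2 | 0⟩
  P = {1,4}:  v_{1} + v_{4} = v_{3} — sig = ⟨2 | 1⟩
  P = {1,5}:  v_{1} + v_{5} = v_{4} — sig = ⟨2 | 1⟩
  P = {2,3}:  v_{2} + v_{3} = v_{1} — sig = ⟨2 | 1⟩
  P = {2,5}:  v_{2} + v_{5} = v_{6} — sig = ⟨2 | 1⟩
  P = {3,6}:  v_{3} + v_{6} = v_{4} — sig = ⟨2 | 1⟩
  P = {4,6}:  v_{4} + v_{6} = v_{5} — sig = ⟨2 | 1⟩
  P = {3,5}:  v_{3} + v_{5} = 2·v_{4} — sig = ⟨2 | 2⟩

Hence PRS(X_Σ) =
{ ⟨2 | 0⟩ ×2,  ⟨2 | 1⟩ ×6,  ⟨2 | 2⟩ }


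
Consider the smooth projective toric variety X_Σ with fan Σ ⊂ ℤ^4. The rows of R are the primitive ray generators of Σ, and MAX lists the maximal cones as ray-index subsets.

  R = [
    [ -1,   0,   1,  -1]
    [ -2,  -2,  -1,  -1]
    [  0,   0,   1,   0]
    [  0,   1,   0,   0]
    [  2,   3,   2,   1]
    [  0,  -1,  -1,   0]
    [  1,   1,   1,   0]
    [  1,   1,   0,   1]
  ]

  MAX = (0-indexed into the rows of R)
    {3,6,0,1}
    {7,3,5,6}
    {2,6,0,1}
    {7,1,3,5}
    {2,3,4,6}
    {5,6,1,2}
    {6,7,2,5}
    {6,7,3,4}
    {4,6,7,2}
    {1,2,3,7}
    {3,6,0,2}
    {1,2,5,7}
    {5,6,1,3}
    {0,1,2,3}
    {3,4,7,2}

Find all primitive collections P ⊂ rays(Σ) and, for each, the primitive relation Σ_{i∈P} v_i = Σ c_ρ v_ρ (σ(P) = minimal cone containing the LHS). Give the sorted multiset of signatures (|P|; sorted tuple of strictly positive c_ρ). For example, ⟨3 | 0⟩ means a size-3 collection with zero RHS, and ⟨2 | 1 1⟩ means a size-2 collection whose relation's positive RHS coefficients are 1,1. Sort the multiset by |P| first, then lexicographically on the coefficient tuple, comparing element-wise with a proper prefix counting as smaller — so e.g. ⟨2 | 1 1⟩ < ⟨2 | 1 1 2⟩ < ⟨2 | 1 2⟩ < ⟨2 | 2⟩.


9 minimal non-faces of Δ(Σ) (on 8 rays):

  • {0,5}:  v_{0} + v_{5} = v_{1} + v_{6}  ⇒ sig = ⟨2 | 1 1⟩
  • {0,7}:  v_{0} + v_{7} = v_{2} + v_{3}  ⇒ sig = ⟨2 | 1 1⟩
  • {1,4}:  v_{1} + v_{4} = v_{2} + v_{3}  ⇒ sig = ⟨2 | 1 1⟩
  • {4,5}:  v_{4} + v_{5} = v_{6} + v_{7}  ⇒ sig = ⟨2 | 1 1⟩
  • {0,4}:  v_{0} + v_{4} = 2·v_{2} + 2·v_{3} + v_{6}  ⇒ sig = ⟨2 | 1 2 2⟩
  • {1,6,7}:  v_{1} + v_{6} + v_{7} = 0  ⇒ sig = ⟨3 | 0⟩
  • {2,3,5}:  v_{2} + v_{3} + v_{5} = 0  ⇒ sig = ⟨3 | 0⟩
  • {1,2,3,6}:  v_{1} + v_{2} + v_{3} + v_{6} = v_{0}  ⇒ sig = ⟨4 | 1⟩
  • {2,3,6,7}:  v_{2} + v_{3} + v_{6} + v_{7} = v_{4}  ⇒ sig = ⟨4 | 1⟩

Sorted signature multiset PRS(X):
[⟨2 | 1 1⟩, ⟨2 | 1 1⟩, ⟨2 | 1 1⟩, ⟨2 | 1 1⟩, ⟨2 | 1 2 2⟩, ⟨3 | 0⟩, ⟨3 | 0⟩, ⟨4 | 1⟩, ⟨4 | 1⟩]


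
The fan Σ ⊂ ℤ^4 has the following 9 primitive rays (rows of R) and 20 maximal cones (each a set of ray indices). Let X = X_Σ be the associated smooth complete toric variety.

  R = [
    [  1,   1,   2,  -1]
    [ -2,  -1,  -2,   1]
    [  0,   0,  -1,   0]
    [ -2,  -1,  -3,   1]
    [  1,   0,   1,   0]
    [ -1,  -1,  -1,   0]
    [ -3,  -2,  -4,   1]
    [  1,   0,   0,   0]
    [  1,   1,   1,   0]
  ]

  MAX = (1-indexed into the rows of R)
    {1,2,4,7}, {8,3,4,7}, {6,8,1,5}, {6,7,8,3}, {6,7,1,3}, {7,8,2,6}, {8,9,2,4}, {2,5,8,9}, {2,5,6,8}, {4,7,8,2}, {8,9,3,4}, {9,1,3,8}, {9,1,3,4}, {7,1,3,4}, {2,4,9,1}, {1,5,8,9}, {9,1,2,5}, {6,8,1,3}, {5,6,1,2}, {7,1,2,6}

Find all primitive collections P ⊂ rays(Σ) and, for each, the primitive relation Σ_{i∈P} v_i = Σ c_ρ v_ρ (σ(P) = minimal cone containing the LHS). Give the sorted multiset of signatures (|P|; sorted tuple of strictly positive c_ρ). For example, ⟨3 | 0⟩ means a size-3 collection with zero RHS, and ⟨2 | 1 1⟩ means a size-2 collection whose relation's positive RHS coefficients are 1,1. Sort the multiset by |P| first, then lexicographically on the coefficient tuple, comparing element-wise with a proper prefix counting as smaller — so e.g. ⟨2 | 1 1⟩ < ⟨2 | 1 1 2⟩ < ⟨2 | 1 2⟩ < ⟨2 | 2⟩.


The 10 primitive collections of Σ (r=9, n=4):

  {6,9}:  v_{6} + v_{9} = 0  ⇒ sig = ⟨2 | 0⟩
  {2,3}:  v_{2} + v_{3} = v_{4}  ⇒ sig = ⟨2 | 1⟩
  {3,5}:  v_{3} + v_{5} = v_{8}  ⇒ sig = ⟨2 | 1⟩
  {4,6}:  v_{4} + v_{6} = v_{7}  ⇒ sig = ⟨2 | 1⟩
  {7,9}:  v_{7} + v_{9} = v_{4}  ⇒ sig = ⟨2 | 1⟩
  {4,5}:  v_{4} + v_{5} = v_{2} + v_{8}  ⇒ sig = ⟨2 | 1 1⟩
  {5,7}:  v_{5} + v_{7} = v_{2} + v_{6} + v_{8}  ⇒ sig = ⟨2 | 1 1 1⟩
  {1,2,8}:  v_{1} + v_{2} + v_{8} = 0  ⇒ sig = ⟨3 | 0⟩
  {1,4,8}:  v_{1} + v_{4} + v_{8} = v_{3}  ⇒ sig = ⟨3 | 1⟩
  {1,7,8}:  v_{1} + v_{7} + v_{8} = v_{3} + v_{6}  ⇒ sig = ⟨3 | 1 1⟩

so the primitive-relation signature multiset is
{ ⟨2 | 0⟩,  ⟨2 | 1⟩ ×4,  ⟨2 | 1 1⟩,  ⟨2 | 1 1 1⟩,  ⟨3 | 0⟩,  ⟨3 | 1⟩,  ⟨3 | 1 1⟩ }


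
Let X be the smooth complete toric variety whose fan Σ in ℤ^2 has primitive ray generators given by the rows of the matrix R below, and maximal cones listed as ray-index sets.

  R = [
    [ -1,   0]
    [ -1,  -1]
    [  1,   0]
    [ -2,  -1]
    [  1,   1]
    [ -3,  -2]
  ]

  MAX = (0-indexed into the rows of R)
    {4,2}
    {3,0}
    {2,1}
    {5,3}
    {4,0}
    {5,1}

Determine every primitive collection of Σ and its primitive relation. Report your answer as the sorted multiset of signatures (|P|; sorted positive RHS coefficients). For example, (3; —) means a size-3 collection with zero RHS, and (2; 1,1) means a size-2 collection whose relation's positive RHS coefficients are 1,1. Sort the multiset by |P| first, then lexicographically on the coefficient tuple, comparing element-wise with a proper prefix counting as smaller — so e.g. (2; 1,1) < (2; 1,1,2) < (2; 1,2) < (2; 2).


Δ(Σ) — 6 vertices, 9 min non-faces:

  P={0,2}:  v_{0} + v_{2} = 0  ⇒ sig = (2; —)
  P={1,4}:  v_{1} + v_{4} = 0  ⇒ sig = (2; —)
  P={0,1}:  v_{0} + v_{1} = v_{3}  ⇒ sig = (2; 1)
  P={1,3}:  v_{1} + v_{3} = v_{5}  ⇒ sig = (2; 1)
  P={2,3}:  v_{2} + v_{3} = v_{1}  ⇒ sig = (2; 1)
  P={3,4}:  v_{3} + v_{4} = v_{0}  ⇒ sig = (2; 1)
  P={4,5}:  v_{4} + v_{5} = v_{3}  ⇒ sig = (2; 1)
  P={0,5}:  v_{0} + v_{5} = 2·v_{3}  ⇒ sig = (2; 2)
  P={2,5}:  v_{2} + v_{5} = 2·v_{1}  ⇒ sig = (2; 2)

so the primitive-relation signature multiset is
    (2; —)
    (2; —)
    (2; 1)
    (2; 1)
    (2; 1)
    (2; 1)
    (2; 1)
    (2; 2)
    (2; 2)


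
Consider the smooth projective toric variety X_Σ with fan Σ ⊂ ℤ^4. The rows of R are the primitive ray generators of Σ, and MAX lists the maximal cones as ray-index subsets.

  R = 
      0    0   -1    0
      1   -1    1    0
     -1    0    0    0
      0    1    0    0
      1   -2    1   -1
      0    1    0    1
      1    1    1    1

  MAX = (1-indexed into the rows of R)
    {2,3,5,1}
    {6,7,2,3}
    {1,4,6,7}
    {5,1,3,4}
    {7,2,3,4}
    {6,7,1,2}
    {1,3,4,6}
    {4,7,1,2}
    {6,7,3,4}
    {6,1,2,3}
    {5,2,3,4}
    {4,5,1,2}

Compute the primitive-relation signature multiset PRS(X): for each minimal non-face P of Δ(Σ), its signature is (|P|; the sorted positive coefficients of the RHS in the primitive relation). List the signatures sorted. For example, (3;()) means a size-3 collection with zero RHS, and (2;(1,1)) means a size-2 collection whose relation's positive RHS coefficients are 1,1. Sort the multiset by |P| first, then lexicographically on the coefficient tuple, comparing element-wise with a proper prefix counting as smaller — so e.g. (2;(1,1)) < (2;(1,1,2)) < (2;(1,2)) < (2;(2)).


Primitive collections (5):

  P={5,6}:  v_{5} + v_{6} = v_{2}  so sig = (2;(1))
  P={5,7}:  v_{5} + v_{7} = 2·v_{2} + v_{4}  so sig = (2;(1,2))
  P={1,3,7}:  v_{1} + v_{3} + v_{7} = v_{6}  so sig = (3;(1))
  P={2,4,6}:  v_{2} + v_{4} + v_{6} = v_{7}  so sig = (3;(1))
  P={1,2,3,4}:  v_{1} + v_{2} + v_{3} + v_{4} = 0  so sig = (4;())

Signatures (|P|; sorted positive RHS coefficients), sorted:
    |P|=2: 2 collections, coeffs (1), (1,2)
    |P|=3: 2 collections, coeffs (1), (1)
    |P|=4: 1 collection, coeffs ()


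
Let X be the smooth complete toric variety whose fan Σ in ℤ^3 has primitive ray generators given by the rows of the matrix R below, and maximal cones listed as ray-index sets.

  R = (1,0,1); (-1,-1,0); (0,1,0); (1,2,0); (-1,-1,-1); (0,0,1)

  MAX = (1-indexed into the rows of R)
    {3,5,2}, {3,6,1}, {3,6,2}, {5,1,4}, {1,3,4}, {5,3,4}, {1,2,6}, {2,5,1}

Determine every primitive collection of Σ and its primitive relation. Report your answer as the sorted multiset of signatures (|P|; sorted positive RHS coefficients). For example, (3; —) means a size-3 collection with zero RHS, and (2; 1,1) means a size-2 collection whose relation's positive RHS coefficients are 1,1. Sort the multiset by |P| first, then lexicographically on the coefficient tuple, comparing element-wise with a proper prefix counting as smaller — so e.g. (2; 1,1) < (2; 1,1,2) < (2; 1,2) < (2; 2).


5 collections generate NE(X_Σ); each relation:

  P={2,4}:  v_{2} + v_{4} = v_{3}  so sig = (2; 1)
  P={5,6}:  v_{5} + v_{6} = v_{2}  so sig = (2; 1)
  P={4,6}:  v_{4} + v_{6} = v_{1} + 2·v_{3}  so sig = (2; 1,2)
  P={1,3,5}:  v_{1} + v_{3} + v_{5} = 0  so sig = (3; —)
  P={1,2,3}:  v_{1} + v_{2} + v_{3} = v_{6}  so sig = (3; 1)

Sorted signature multiset PRS(X):
    |P|=2: 3 collections, coeffs (1), (1), (1,2)
    |P|=3: 2 collections, coeffs (), (1)


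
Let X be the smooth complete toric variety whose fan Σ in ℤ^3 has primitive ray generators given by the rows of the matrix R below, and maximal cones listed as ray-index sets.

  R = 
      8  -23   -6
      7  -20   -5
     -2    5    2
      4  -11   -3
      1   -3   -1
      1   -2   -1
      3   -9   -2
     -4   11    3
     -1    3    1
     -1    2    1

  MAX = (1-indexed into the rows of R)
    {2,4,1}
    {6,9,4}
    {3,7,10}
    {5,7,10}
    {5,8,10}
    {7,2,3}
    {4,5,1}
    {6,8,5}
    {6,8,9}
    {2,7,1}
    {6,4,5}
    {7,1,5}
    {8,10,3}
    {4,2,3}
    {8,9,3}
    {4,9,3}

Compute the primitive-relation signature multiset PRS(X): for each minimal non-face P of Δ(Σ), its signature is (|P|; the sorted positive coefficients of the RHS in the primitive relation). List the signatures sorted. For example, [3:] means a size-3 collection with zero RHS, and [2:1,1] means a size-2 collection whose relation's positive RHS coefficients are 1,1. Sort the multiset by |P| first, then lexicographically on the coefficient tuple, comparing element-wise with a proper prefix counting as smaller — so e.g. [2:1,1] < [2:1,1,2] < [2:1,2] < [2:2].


Minimal non-faces — 21 found among 10 rays, 16 max cones:

  {4,8}:  v_{4} + v_{8} = 0 — sig = [2:]
  {5,9}:  v_{5} + v_{9} = 0 — sig = [2:]
  {6,10}:  v_{6} + v_{10} = 0 — sig = [2:]
  {1,9}:  v_{1} + v_{9} = v_{2} — sig = [2:1]
  {2,5}:  v_{2} + v_{5} = v_{1} — sig = [2:1]
  {2,8}:  v_{2} + v_{8} = v_{7} — sig = [2:1]
  {3,5}:  v_{3} + v_{5} = v_{10} — sig = [2:1]
  {3,6}:  v_{3} + v_{6} = v_{9} — sig = [2:1]
  {4,7}:  v_{4} + v_{7} = v_{2} — sig = [2:1]
  {4,10}:  v_{4} + v_{10} = v_{7} — sig = [2:1]
  {6,7}:  v_{6} + v_{7} = v_{4} — sig = [2:1]
  {7,8}:  v_{7} + v_{8} = v_{10} — sig = [2:1]
  {9,10}:  v_{9} + v_{10} = v_{3} — sig = [2:1]
  {1,8}:  v_{1} + v_{8} = v_{5} + v_{7} — sig = [2:1,1]
  {7,9}:  v_{7} + v_{9} = v_{3} + v_{4} — sig = [2:1,1]
  {1,6}:  v_{1} + v_{6} = 2·v_{4} + v_{5} — sig = [2:1,2]
  {1,10}:  v_{1} + v_{10} = v_{5} + 2·v_{7} — sig = [2:1,2]
  {2,9}:  v_{2} + v_{9} = v_{3} + 2·v_{4} — sig = [2:1,2]
  {1,3}:  v_{1} + v_{3} = 2·v_{7} — sig = [2:2]
  {2,6}:  v_{2} + v_{6} = 2·v_{4} — sig = [2:2]
  {2,10}:  v_{2} + v_{10} = 2·v_{7} — sig = [2:2]

Sorted signature multiset PRS(X):
    |P|=2: 21 collections, coeffs (), (), (), (1), (1), (1), (1), (1), (1), (1), (1), (1), (1), (1,1), (1,1), (1,2), (1,2), (1,2), (2), (2), (2)


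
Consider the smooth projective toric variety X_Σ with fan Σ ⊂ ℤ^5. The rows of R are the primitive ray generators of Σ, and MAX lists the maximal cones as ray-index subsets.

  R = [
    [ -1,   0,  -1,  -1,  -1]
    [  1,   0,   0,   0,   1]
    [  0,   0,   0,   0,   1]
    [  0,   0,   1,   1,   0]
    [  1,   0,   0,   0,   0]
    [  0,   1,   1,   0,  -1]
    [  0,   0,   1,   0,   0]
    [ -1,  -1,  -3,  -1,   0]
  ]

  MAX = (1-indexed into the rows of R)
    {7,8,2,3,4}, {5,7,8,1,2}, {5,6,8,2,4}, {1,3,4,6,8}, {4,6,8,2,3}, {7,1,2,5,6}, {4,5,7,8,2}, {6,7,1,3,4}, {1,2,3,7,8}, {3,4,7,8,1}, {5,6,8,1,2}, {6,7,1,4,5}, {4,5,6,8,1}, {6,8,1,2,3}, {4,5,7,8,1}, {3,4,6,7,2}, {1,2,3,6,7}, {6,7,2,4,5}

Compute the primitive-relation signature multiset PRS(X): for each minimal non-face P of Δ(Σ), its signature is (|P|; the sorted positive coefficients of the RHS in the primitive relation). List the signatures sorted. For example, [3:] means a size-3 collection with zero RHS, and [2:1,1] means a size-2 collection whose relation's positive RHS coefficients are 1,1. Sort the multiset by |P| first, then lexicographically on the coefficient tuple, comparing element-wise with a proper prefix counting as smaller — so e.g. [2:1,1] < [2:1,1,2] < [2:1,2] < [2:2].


Δ(Σ) — 8 vertices, 3 min non-faces:

  P={3,5}:  v_{3} + v_{5} = v_{2}  so sig = [2:1]
  P={1,2,4}:  v_{1} + v_{2} + v_{4} = 0  so sig = [3:]
  P={6,7,8}:  v_{6} + v_{7} + v_{8} = v_{1}  so sig = [3:1]

Hence PRS(X_Σ) =
    |P|=2: 1 collection, coeffs (1)
    |P|=3: 2 collections, coeffs (), (1)


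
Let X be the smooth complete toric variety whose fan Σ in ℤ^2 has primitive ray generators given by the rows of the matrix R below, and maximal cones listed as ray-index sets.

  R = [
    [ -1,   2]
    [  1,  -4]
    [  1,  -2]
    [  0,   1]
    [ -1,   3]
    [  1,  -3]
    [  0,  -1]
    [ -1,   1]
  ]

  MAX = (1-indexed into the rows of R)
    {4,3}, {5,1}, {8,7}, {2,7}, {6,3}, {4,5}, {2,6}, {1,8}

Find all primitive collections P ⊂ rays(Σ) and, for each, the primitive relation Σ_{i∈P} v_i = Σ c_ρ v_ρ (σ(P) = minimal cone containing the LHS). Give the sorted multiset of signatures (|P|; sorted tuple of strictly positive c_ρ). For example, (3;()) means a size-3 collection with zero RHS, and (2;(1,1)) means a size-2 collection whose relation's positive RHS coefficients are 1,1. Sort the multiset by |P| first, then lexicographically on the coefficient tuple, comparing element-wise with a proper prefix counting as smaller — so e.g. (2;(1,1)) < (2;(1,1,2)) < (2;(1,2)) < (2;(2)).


|primitive collections| = 20. Relations:

  P={1,3}:  v_{1} + v_{3} = 0  →  sig = (2;())
  P={4,7}:  v_{4} + v_{7} = 0  →  sig = (2;())
  P={5,6}:  v_{5} + v_{6} = 0  →  sig = (2;())
  P={1,4}:  v_{1} + v_{4} = v_{5}  →  sig = (2;(1))
  P={1,6}:  v_{1} + v_{6} = v_{7}  →  sig = (2;(1))
  P={1,7}:  v_{1} + v_{7} = v_{8}  →  sig = (2;(1))
  P={2,4}:  v_{2} + v_{4} = v_{6}  →  sig = (2;(1))
  P={2,5}:  v_{2} + v_{5} = v_{7}  →  sig = (2;(1))
  P={3,5}:  v_{3} + v_{5} = v_{4}  →  sig = (2;(1))
  P={3,7}:  v_{3} + v_{7} = v_{6}  →  sig = (2;(1))
  P={3,8}:  v_{3} + v_{8} = v_{7}  →  sig = (2;(1))
  P={4,6}:  v_{4} + v_{6} = v_{3}  →  sig = (2;(1))
  P={4,8}:  v_{4} + v_{8} = v_{1}  →  sig = (2;(1))
  P={5,7}:  v_{5} + v_{7} = v_{1}  →  sig = (2;(1))
  P={6,7}:  v_{6} + v_{7} = v_{2}  →  sig = (2;(1))
  P={1,2}:  v_{1} + v_{2} = 2·v_{7}  →  sig = (2;(2))
  P={2,3}:  v_{2} + v_{3} = 2·v_{6}  →  sig = (2;(2))
  P={5,8}:  v_{5} + v_{8} = 2·v_{1}  →  sig = (2;(2))
  P={6,8}:  v_{6} + v_{8} = 2·v_{7}  →  sig = (2;(2))
  P={2,8}:  v_{2} + v_{8} = 3·v_{7}  →  sig = (2;(3))

Signatures (|P|; sorted positive RHS coefficients), sorted:
    |P|=2: 20 collections, coeffs (), (), (), (1), (1), (1), (1), (1), (1), (1), (1), (1), (1), (1), (1), (2), (2), (2), (2), (3)


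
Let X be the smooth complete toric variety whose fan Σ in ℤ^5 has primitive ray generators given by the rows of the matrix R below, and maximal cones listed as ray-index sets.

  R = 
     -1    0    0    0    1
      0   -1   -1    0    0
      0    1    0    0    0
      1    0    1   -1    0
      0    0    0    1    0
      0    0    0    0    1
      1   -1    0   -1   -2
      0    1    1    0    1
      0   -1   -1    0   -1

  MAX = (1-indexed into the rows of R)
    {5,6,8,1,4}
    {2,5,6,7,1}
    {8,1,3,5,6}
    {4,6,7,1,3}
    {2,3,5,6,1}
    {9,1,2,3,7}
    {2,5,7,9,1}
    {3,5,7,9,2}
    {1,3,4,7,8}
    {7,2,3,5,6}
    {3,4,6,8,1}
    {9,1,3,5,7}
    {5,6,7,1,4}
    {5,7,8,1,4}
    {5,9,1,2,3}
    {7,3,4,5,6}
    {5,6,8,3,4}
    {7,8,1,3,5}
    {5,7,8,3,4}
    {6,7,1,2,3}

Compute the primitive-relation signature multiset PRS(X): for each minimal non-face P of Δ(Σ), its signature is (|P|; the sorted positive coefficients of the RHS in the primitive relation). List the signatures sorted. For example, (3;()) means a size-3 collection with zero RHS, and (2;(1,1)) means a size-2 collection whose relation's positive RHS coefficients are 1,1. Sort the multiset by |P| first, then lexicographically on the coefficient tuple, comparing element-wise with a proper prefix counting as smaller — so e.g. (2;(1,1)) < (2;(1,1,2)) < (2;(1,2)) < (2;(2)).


The 9 primitive collections of Σ (r=9, n=5):

  P={8,9}:  v_{8} + v_{9} = 0 ; sig = (2;())
  P={2,8}:  v_{2} + v_{8} = v_{6} ; sig = (2;(1))
  P={6,9}:  v_{6} + v_{9} = v_{2} ; sig = (2;(1))
  P={4,9}:  v_{4} + v_{9} = v_{6} + v_{7} ; sig = (2;(1,1))
  P={2,4}:  v_{2} + v_{4} = 2·v_{6} + v_{7} ; sig = (2;(1,2))
  P={6,7,8}:  v_{6} + v_{7} + v_{8} = v_{4} ; sig = (3;(1))
  P={1,3,4,5}:  v_{1} + v_{3} + v_{4} + v_{5} = v_{8} ; sig = (4;(1))
  P={1,3,5,6,7}:  v_{1} + v_{3} + v_{5} + v_{6} + v_{7} = 0 ; sig = (5;())
  P={1,2,3,5,7}:  v_{1} + v_{2} + v_{3} + v_{5} + v_{7} = v_{9} ; sig = (5;(1))

Hence PRS(X_Σ) =
{ (2;()),  (2;(1)) ×2,  (2;(1,1)),  (2;(1,2)),  (3;(1)),  (4;(1)),  (5;()),  (5;(1)) }


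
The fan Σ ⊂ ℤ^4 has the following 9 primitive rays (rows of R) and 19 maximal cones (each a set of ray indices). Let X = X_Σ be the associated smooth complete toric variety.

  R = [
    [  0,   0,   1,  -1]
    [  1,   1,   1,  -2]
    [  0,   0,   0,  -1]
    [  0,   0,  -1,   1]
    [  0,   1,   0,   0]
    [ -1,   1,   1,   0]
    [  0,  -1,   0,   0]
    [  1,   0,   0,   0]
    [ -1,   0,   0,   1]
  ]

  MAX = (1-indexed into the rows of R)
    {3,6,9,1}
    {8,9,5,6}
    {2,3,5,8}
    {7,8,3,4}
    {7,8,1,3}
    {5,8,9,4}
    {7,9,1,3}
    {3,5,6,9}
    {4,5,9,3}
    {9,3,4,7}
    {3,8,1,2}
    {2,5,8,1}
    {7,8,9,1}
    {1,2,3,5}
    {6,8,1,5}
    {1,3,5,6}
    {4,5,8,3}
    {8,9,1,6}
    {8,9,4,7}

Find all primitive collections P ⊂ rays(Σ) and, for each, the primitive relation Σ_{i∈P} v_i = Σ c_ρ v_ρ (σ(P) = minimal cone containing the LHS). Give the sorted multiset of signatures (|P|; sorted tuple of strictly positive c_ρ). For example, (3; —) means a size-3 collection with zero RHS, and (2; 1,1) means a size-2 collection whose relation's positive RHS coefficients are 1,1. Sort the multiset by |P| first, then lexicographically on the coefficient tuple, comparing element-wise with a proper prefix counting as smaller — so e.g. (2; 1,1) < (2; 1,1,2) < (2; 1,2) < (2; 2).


Minimal non-faces — 12 found among 9 rays, 19 max cones:

  • {1,4}:  v_{1} + v_{4} = 0  ⇒ sig = (2; —)
  • {5,7}:  v_{5} + v_{7} = 0  ⇒ sig = (2; —)
  • {2,9}:  v_{2} + v_{9} = v_{1} + v_{5}  ⇒ sig = (2; 1,1)
  • {4,6}:  v_{4} + v_{6} = v_{5} + v_{9}  ⇒ sig = (2; 1,1)
  • {6,7}:  v_{6} + v_{7} = v_{1} + v_{9}  ⇒ sig = (2; 1,1)
  • {2,4}:  v_{2} + v_{4} = v_{3} + v_{5} + v_{8}  ⇒ sig = (2; 1,1,1)
  • {2,7}:  v_{2} + v_{7} = v_{1} + v_{3} + v_{8}  ⇒ sig = (2; 1,1,1)
  • {2,6}:  v_{2} + v_{6} = 2·v_{1} + 2·v_{5}  ⇒ sig = (2; 2,2)
  • {3,8,9}:  v_{3} + v_{8} + v_{9} = 0  ⇒ sig = (3; —)
  • {1,5,9}:  v_{1} + v_{5} + v_{9} = v_{6}  ⇒ sig = (3; 1)
  • {3,6,8}:  v_{3} + v_{6} + v_{8} = v_{1} + v_{5}  ⇒ sig = (3; 1,1)
  • {1,3,5,8}:  v_{1} + v_{3} + v_{5} + v_{8} = v_{2}  ⇒ sig = (4; 1)

so the primitive-relation signature multiset is
{ (2; —) ×2,  (2; 1,1) ×3,  (2; 1,1,1) ×2,  (2; 2,2),  (3; —),  (3; 1),  (3; 1,1),  (4; 1) }


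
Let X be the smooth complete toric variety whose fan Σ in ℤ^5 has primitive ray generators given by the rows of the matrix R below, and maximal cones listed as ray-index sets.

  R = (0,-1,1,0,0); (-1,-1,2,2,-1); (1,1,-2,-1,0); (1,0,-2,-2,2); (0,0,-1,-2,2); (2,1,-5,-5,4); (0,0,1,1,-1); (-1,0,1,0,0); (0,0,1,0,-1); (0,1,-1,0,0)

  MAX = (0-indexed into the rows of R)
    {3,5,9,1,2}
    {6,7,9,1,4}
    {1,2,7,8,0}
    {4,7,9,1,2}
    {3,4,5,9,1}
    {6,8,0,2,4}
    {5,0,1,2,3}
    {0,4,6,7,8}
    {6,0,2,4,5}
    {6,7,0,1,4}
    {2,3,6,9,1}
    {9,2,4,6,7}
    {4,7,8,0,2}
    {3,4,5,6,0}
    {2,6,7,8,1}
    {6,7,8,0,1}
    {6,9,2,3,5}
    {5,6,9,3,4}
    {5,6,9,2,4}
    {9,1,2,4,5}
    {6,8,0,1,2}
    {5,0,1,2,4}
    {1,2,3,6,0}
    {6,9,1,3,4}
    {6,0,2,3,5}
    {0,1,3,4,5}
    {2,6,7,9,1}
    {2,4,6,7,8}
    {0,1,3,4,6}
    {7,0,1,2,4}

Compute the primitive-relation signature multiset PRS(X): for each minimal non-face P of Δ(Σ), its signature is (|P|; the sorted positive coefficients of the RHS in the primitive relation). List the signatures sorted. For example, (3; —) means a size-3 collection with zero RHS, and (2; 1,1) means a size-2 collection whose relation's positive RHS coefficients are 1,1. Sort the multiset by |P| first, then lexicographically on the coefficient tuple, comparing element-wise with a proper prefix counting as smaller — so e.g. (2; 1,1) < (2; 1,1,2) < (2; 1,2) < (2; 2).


Primitive collections (11):

  P = {0,9}:  v_{0} + v_{9} = 0  ⟹  sig = (2; —)
  P = {3,7}:  v_{3} + v_{7} = v_{4}  ⟹  sig = (2; 1)
  P = {8,9}:  v_{8} + v_{9} = v_{2} + v_{6} + v_{7}  ⟹  sig = (2; 1,1,1)
  P = {3,8}:  v_{3} + v_{8} = v_{0} + v_{2} + v_{4} + v_{6}  ⟹  sig = (2; 1,1,1,1)
  P = {5,8}:  v_{5} + v_{8} = v_{0} + 2·v_{2} + 2·v_{4} + v_{6}  ⟹  sig = (2; 1,1,2,2)
  P = {5,7}:  v_{5} + v_{7} = v_{2} + 2·v_{4}  ⟹  sig = (2; 1,2)
  P = {1,5,6}:  v_{1} + v_{5} + v_{6} = v_{3}  ⟹  sig = (3; 1)
  P = {2,3,4}:  v_{2} + v_{3} + v_{4} = v_{5}  ⟹  sig = (3; 1)
  P = {1,4,8}:  v_{1} + v_{4} + v_{8} = v_{0} + v_{7}  ⟹  sig = (3; 1,1)
  P = {1,2,4,6}:  v_{1} + v_{2} + v_{4} + v_{6} = 0  ⟹  sig = (4; —)
  P = {0,2,6,7}:  v_{0} + v_{2} + v_{6} + v_{7} = v_{8}  ⟹  sig = (4; 1)

Hence PRS(X_Σ) =
[(2; —), (2; 1), (2; 1,1,1), (2; 1,1,1,1), (2; 1,1,2,2), (2; 1,2), (3; 1), (3; 1), (3; 1,1), (4; —), (4; 1)]


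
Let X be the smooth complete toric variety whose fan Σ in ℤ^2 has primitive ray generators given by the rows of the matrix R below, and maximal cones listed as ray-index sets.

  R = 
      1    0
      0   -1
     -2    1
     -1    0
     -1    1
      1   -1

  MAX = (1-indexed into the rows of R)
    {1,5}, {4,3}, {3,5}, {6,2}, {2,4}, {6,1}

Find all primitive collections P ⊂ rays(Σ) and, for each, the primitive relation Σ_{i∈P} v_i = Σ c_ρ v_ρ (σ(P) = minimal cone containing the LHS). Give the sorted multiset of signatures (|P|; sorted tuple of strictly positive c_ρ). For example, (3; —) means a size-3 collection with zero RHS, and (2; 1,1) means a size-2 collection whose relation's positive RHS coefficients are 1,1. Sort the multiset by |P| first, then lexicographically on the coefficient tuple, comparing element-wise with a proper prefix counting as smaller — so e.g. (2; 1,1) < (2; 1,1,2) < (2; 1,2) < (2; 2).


9 minimal non-faces of Δ(Σ) (on 6 rays):

  P={1,4}:  v_{1} + v_{4} = 0 ; sig = (2; —)
  P={5,6}:  v_{5} + v_{6} = 0 ; sig = (2; —)
  P={1,2}:  v_{1} + v_{2} = v_{6} ; sig = (2; 1)
  P={1,3}:  v_{1} + v_{3} = v_{5} ; sig = (2; 1)
  P={2,5}:  v_{2} + v_{5} = v_{4} ; sig = (2; 1)
  P={3,6}:  v_{3} + v_{6} = v_{4} ; sig = (2; 1)
  P={4,5}:  v_{4} + v_{5} = v_{3} ; sig = (2; 1)
  P={4,6}:  v_{4} + v_{6} = v_{2} ; sig = (2; 1)
  P={2,3}:  v_{2} + v_{3} = 2·v_{4} ; sig = (2; 2)

Hence PRS(X_Σ) =
    (2; —)
    (2; —)
    (2; 1)
    (2; 1)
    (2; 1)
    (2; 1)
    (2; 1)
    (2; 1)
    (2; 2)


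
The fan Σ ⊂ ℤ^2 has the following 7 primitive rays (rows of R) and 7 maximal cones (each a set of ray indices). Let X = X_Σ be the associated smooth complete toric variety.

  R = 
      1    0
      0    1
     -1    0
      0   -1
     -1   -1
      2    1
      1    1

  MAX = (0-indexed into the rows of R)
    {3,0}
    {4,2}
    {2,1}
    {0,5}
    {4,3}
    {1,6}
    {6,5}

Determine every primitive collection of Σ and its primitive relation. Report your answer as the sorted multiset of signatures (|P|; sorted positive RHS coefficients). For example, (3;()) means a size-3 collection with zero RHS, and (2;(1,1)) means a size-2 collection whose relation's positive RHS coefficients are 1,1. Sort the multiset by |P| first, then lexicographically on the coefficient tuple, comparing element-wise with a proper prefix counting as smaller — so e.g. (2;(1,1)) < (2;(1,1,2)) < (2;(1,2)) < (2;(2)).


|primitive collections| = 14. Relations:

  P={0,2}:  v_{0} + v_{2} = 0 — sig = (2;())
  P={1,3}:  v_{1} + v_{3} = 0 — sig = (2;())
  P={4,6}:  v_{4} + v_{6} = 0 — sig = (2;())
  P={0,1}:  v_{0} + v_{1} = v_{6} — sig = (2;(1))
  P={0,4}:  v_{0} + v_{4} = v_{3} — sig = (2;(1))
  P={0,6}:  v_{0} + v_{6} = v_{5} — sig = (2;(1))
  P={1,4}:  v_{1} + v_{4} = v_{2} — sig = (2;(1))
  P={2,3}:  v_{2} + v_{3} = v_{4} — sig = (2;(1))
  P={2,5}:  v_{2} + v_{5} = v_{6} — sig = (2;(1))
  P={2,6}:  v_{2} + v_{6} = v_{1} — sig = (2;(1))
  P={3,6}:  v_{3} + v_{6} = v_{0} — sig = (2;(1))
  P={4,5}:  v_{4} + v_{5} = v_{0} — sig = (2;(1))
  P={1,5}:  v_{1} + v_{5} = 2·v_{6} — sig = (2;(2))
  P={3,5}:  v_{3} + v_{5} = 2·v_{0} — sig = (2;(2))

Signatures (|P|; sorted positive RHS coefficients), sorted:
    |P|=2: 14 collections, coeffs (), (), (), (1), (1), (1), (1), (1), (1), (1), (1), (1), (2), (2)


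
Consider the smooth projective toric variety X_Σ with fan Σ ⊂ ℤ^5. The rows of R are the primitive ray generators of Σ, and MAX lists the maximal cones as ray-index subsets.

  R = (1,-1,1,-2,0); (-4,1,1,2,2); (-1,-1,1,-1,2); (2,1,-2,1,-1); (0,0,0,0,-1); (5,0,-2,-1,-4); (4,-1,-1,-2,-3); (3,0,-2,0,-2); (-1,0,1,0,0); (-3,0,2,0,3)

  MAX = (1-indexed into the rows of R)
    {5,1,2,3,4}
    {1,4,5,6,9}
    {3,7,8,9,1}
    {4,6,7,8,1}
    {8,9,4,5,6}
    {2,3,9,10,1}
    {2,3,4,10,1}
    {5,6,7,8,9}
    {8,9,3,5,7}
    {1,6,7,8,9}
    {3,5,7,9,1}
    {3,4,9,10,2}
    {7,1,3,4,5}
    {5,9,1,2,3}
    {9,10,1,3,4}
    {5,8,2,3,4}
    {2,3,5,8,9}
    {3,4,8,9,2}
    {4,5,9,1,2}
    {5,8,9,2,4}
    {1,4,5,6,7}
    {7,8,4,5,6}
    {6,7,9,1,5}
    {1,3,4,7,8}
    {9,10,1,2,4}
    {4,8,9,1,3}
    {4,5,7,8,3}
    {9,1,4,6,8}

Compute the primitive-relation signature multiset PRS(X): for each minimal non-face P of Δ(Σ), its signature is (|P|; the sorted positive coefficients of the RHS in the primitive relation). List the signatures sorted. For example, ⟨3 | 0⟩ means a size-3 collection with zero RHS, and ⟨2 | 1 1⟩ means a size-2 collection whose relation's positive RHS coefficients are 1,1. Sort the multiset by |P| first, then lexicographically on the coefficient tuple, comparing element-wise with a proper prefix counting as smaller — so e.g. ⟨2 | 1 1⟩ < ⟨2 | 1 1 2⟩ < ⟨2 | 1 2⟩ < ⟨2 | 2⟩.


12 minimal non-faces of Δ(Σ) (on 10 rays):

  • {2,7}:  v_{2} + v_{7} = v_{5}  →  sig = ⟨2 | 1⟩
  • {7,10}:  v_{7} + v_{10} = v_{1}  →  sig = ⟨2 | 1⟩
  • {3,6}:  v_{3} + v_{6} = v_{1} + v_{8}  →  sig = ⟨2 | 1 1⟩
  • {5,10}:  v_{5} + v_{10} = v_{1} + v_{2}  →  sig = ⟨2 | 1 1⟩
  • {2,6}:  v_{2} + v_{6} = v_{4} + v_{5} + v_{9}  →  sig = ⟨2 | 1 1 1⟩
  • {6,10}:  v_{6} + v_{10} = v_{1} + v_{4} + v_{9}  →  sig = ⟨2 | 1 1 1⟩
  • {8,10}:  v_{8} + v_{10} = v_{3} + v_{4} + v_{9}  →  sig = ⟨2 | 1 1 1⟩
  • {1,2,8}:  v_{1} + v_{2} + v_{8} = 0  →  sig = ⟨3 | 0⟩
  • {1,5,8}:  v_{1} + v_{5} + v_{8} = v_{7}  →  sig = ⟨3 | 1⟩
  • {4,7,9}:  v_{4} + v_{7} + v_{9} = v_{6}  →  sig = ⟨3 | 1⟩
  • {3,4,5,9}:  v_{3} + v_{4} + v_{5} + v_{9} = 0  →  sig = ⟨4 | 0⟩
  • {1,2,3,4,9}:  v_{1} + v_{2} + v_{3} + v_{4} + v_{9} = v_{10}  →  sig = ⟨5 | 1⟩

Signatures (|P|; sorted positive RHS coefficients), sorted:
[⟨2 | 1⟩, ⟨2 | 1⟩, ⟨2 | 1 1⟩, ⟨2 | 1 1⟩, ⟨2 | 1 1 1⟩, ⟨2 | 1 1 1⟩, ⟨2 | 1 1 1⟩, ⟨3 | 0⟩, ⟨3 | 1⟩, ⟨3 | 1⟩, ⟨4 | 0⟩, ⟨5 | 1⟩]
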